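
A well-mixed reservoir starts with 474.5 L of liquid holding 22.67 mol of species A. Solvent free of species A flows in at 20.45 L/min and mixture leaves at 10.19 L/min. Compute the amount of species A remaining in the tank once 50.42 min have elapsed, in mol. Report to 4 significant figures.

Let m(t) be the amount of species A. Volume: V(t) = V₀ + (Q_in − Q_out) t = 474.5 + 10.2600 t; V(50.42) = 991.809 L.
No species A enters, so dm/dt = −Q_out · (m/V).
Separate: dm/m = −Q_out dt/V(t) ⇒ ln(m/m₀) = −(Q_out/(Q_in−Q_out)) ln(V/V₀).
m = m₀ (V₀/V)^(Q_out/(Q_in−Q_out)) = 22.67 × (474.5/991.809)^(0.993177) = 10.9004 mol.

10.90 mol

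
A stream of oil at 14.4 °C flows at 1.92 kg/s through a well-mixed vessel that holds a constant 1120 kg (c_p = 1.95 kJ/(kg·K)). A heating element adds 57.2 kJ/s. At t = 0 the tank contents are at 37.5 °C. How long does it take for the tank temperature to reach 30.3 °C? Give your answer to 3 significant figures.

1480 s

M c_p dT/dt = ṁ c_p (T_in − T) + Q̇.
τ = M/ṁ = 583.33 s; T_ss = T_in + Q̇/(ṁ c_p) = 29.678 °C.
T(t) = T_ss + (T₀ − T_ss) e^(−t/τ). Set T = 30.3:
e^(−t/τ) = (30.3 − 29.678)/(37.5 − 29.678) = 0.079545
t = −583.33 · ln(0.079545) = 1476.7 s.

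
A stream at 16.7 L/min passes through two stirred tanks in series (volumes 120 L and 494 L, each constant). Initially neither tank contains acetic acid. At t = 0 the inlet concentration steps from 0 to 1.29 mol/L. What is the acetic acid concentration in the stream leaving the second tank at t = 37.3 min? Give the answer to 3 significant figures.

0.809 mol/L

Species balance on tank i: dCᵢ/dt = (Cᵢ₋₁ − Cᵢ)/τᵢ with τᵢ = Vᵢ/Q.
τ₁ = 120/16.7 = 7.1856 min; τ₂ = 494/16.7 = 29.581 min.
Tank 1: C₁ = C_in(1 − e^(−t/τ₁)). Tank 2 (τ₁ ≠ τ₂): C₂ = C_in[1 − (τ₁ e^(−t/τ₁) − τ₂ e^(−t/τ₂))/(τ₁ − τ₂)].
At t = 37.3: e^(−t/τ₁) = 0.0055669, e^(−t/τ₂) = 0.28338.
C₂ = 1.29·[1 − (7.1856·0.0055669 − 29.581·0.28338)/(-22.395)] = 1.29·0.62748 = 0.80944 mol/L.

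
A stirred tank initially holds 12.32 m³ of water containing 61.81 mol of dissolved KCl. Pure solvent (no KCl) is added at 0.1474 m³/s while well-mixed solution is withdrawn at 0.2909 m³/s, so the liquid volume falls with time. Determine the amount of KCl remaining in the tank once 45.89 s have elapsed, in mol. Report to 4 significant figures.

Let m(t) be the amount of KCl. Volume: V(t) = V₀ + (Q_in − Q_out) t = 12.32 − 0.143500 t; V(45.89) = 5.73479 m³.
Species balance (pure solvent in): dm/dt = −Q_out · m/V(t).
dm/m = −Q_out dt/(V₀ − 0.143500 t); integrating gives ln(m/m₀) = −(Q_out/(Q_in−Q_out)) ln(V/V₀).
m = m₀ (V₀/V)^(Q_out/(Q_in−Q_out)) = 61.81 × (12.32/5.73479)^(-2.02718) = 13.1173 mol.

13.12 mol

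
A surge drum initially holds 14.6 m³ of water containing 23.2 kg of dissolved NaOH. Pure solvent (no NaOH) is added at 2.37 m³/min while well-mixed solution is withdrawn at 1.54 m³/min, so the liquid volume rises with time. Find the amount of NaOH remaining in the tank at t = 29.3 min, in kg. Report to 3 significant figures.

3.76 kg

Total volume: dV/dt = Q_in − Q_out = 0.83000 m³/min, so V(t) = 14.6 + 0.83000 t and V(29.3) = 38.919 m³.
No NaOH enters, so dm/dt = −Q_out · (m/V).
dm/m = −Q_out dt/(V₀ + 0.83000 t); integrating gives ln(m/m₀) = −(Q_out/(Q_in−Q_out)) ln(V/V₀).
m = m₀ (V₀/V)^(Q_out/(Q_in−Q_out)) = 23.2 × (14.6/38.919)^(1.8554) = 3.7621 kg.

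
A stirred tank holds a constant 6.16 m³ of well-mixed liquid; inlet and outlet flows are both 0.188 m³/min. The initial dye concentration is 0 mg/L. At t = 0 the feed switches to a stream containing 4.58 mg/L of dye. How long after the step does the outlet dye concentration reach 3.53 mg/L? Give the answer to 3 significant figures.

Species balance: V dC/dt = Q(C_in − C) ⇒ τ = V/Q = 32.766 min.
C(t) = C_in + (C₀ − C_in) e^(−t/τ). Set C = 3.53 and solve for t:
e^(−t/τ) = (C − C_in)/(C₀ − C_in) = (3.53 − 4.58)/(0 − 4.58) = 0.22926
t = −τ ln(…) = 32.766 × 1.4729 = 48.261 min.

48.3 min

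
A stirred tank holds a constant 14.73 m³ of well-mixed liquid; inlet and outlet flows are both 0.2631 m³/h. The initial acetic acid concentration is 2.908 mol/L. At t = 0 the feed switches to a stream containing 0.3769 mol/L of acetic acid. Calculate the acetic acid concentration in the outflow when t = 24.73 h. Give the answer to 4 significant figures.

2.004 mol/L

Unsteady species balance (constant V, well mixed): V dC/dt = Q(C_in − C).
Rewrite as dC/dt + C/τ = C_in/τ, τ = V/Q = 55.9863 h.
C approaches C_in exponentially: C(t) = C_in + (C₀ − C_in) e^(−t/τ).
C(24.73) = 0.3769 + (2.908 − 0.3769)·e^(−24.73/55.9863) = 0.3769 + (2.53110)·0.642933 = 2.00423 mol/L.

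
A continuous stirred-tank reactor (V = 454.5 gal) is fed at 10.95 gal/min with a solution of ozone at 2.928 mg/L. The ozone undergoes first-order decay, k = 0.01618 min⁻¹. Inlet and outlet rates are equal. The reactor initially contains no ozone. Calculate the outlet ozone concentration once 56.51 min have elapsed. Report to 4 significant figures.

1.572 mg/L

Species balance: V dC/dt = Q C_in − Q C − k V C.
This is linear with rate a = Q/V + k = 0.0402724 min⁻¹.
C_ss = Q C_in/(Q + kV) = 1.75164 mg/L; C(t) = C_ss + (C₀ − C_ss) e^(−a t).
C(56.51) = 1.75164 + (-1.75164)·e^(−0.0402724·56.51) = 1.75164 + (-1.75164)·0.102715 = 1.57172 mg/L.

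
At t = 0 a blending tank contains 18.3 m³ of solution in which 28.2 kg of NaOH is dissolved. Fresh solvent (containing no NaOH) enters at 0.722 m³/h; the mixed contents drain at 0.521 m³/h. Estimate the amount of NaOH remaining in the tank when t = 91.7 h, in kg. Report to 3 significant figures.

4.63 kg

Total volume: dV/dt = Q_in − Q_out = 0.20100 m³/h, so V(t) = 18.3 + 0.20100 t and V(91.7) = 36.732 m³.
Solute balance: dm/dt = 0 − Q_out C = −Q_out m/V(t).
dm/m = −Q_out dt/(V₀ + 0.20100 t); integrating gives ln(m/m₀) = −(Q_out/(Q_in−Q_out)) ln(V/V₀).
m = m₀ (V₀/V)^(Q_out/(Q_in−Q_out)) = 28.2 × (18.3/36.732)^(2.5920) = 4.6337 kg.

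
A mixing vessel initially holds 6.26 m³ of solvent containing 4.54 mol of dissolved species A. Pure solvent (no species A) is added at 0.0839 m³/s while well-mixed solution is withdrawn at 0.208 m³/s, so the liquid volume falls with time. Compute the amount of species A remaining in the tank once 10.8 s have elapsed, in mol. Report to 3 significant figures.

Let m(t) be the amount of species A. Volume: V(t) = V₀ + (Q_in − Q_out) t = 6.26 − 0.12410 t; V(10.8) = 4.9197 m³.
Solute balance: dm/dt = 0 − Q_out C = −Q_out m/V(t).
Separate: dm/m = −Q_out dt/V(t) ⇒ ln(m/m₀) = −(Q_out/(Q_in−Q_out)) ln(V/V₀).
m = m₀ (V₀/V)^(Q_out/(Q_in−Q_out)) = 4.54 × (6.26/4.9197)^(-1.6761) = 3.0317 mol.

3.03 mol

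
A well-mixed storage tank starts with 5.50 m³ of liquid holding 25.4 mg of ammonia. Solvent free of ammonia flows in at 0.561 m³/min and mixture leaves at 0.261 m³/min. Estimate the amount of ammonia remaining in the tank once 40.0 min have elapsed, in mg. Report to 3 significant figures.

Let m(t) be the amount of ammonia. Volume: V(t) = V₀ + (Q_in − Q_out) t = 5.50 + 0.30000 t; V(40.0) = 17.500 m³.
Solute balance: dm/dt = 0 − Q_out C = −Q_out m/V(t).
dm/m = −Q_out dt/(V₀ + 0.30000 t); integrating gives ln(m/m₀) = −(Q_out/(Q_in−Q_out)) ln(V/V₀).
m = m₀ (V₀/V)^(Q_out/(Q_in−Q_out)) = 25.4 × (5.50/17.500)^(0.87000) = 9.2791 mg.

9.28 mg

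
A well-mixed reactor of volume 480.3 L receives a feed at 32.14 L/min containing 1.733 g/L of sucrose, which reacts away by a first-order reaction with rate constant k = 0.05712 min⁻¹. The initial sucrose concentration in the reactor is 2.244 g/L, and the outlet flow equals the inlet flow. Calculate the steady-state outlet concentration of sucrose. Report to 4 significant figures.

0.9349 g/L

Species balance: V dC/dt = Q C_in − Q C − k V C.
At steady state: 0 = Q C_in − (Q + kV) C_ss, so C_ss = Q C_in/(Q + kV).
C_ss = 32.14·1.733/(32.14 + 0.05712·480.3) = 55.6986/59.5747 = 0.934937 g/L.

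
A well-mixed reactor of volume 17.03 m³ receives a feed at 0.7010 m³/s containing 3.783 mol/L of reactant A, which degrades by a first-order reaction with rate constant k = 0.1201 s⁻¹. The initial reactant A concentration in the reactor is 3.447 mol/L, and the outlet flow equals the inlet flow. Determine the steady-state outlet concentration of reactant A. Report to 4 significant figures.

0.9656 mol/L

Species balance: V dC/dt = Q C_in − Q C − k V C.
Steady state (dC/dt = 0): C_ss = Q C_in/(Q + kV) = C_in/(1 + kV/Q).
C_ss = 0.7010·3.783/(0.7010 + 0.1201·17.03) = 2.65188/2.74630 = 0.965619 mol/L.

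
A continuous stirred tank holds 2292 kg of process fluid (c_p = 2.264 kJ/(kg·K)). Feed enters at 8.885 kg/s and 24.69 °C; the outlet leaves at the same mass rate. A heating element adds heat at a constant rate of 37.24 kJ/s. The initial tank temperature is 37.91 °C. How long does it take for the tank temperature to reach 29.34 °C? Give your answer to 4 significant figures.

361.6 s

Unsteady energy balance on the tank contents: M c_p dT/dt = ṁ c_p (T_in − T) + 37.24.
τ = M/ṁ = 257.963 s; T_ss = T_in + Q̇/(ṁ c_p) = 26.5413 °C.
T(t) = T_ss + (T₀ − T_ss) e^(−t/τ). Set T = 29.34:
e^(−t/τ) = (29.34 − 26.5413)/(37.91 − 26.5413) = 0.246176
t = −257.963 · ln(0.246176) = 361.589 s.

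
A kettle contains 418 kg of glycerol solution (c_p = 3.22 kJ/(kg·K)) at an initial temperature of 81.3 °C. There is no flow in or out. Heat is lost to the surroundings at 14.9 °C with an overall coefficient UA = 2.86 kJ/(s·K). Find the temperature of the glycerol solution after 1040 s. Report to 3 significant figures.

M c_p dT/dt = −UA(T − T_amb).
dT/dt = (T_ss − T)/τ with T_ss = T_amb = 14.900 °C, τ = M c_p/UA = 418·3.22/2.86 = 470.62 s.
T approaches T_ss exponentially: T(t) = T_ss + (T₀ − T_ss) e^(−t/τ).
T(1040) = 14.900 + (66.400)·0.10971 = 22.185 °C.

22.2 °C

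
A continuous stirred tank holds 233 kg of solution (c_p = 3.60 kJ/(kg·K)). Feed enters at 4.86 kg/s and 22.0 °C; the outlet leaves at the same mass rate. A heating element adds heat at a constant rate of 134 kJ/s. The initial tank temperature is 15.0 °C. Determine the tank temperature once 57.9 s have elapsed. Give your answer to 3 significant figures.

25.3 °C

First-law balance (no shaft work): M c_p dT/dt = ṁ c_p (T_in − T) + 134.
τ = M/ṁ = 47.942 s; T_ss = T_in + Q̇/(ṁ c_p) = 22.0 + 134/(4.86·3.60) = 29.659 °C.
T approaches T_ss exponentially: T(t) = T_ss + (T₀ − T_ss) e^(−t/τ).
T(57.9) = 29.659 + (-14.659)·e^(−57.9/47.942) = 29.659 + (-14.659)·0.29888 = 25.278 °C.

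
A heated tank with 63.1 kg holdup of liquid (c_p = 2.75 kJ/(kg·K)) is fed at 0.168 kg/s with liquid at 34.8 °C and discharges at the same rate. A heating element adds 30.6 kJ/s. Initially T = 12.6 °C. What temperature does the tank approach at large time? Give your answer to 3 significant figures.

M c_p dT/dt = ṁ c_p (T_in − T) + Q̇.
At steady state dT/dt = 0 ⇒ T_ss = T_in + Q̇/(ṁ c_p) = 34.8 + 30.6/(0.168·2.75) = 101.03 °C.

101 °C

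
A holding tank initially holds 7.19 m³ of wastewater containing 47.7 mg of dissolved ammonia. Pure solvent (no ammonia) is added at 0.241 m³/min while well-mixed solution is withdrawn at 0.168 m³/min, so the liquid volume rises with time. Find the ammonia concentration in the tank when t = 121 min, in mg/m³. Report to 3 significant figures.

0.471 mg/m³

Total volume: dV/dt = Q_in − Q_out = 0.073000 m³/min, so V(t) = 7.19 + 0.073000 t and V(121) = 16.023 m³.
Species balance (pure solvent in): dm/dt = −Q_out · m/V(t).
Separate: dm/m = −Q_out dt/V(t) ⇒ ln(m/m₀) = −(Q_out/(Q_in−Q_out)) ln(V/V₀).
m = m₀ (V₀/V)^(Q_out/(Q_in−Q_out)) = 47.7 × (7.19/16.023)^(2.3014) = 7.5441 mg.
C = m/V = 7.5441/16.023 = 0.47083 mg/m³.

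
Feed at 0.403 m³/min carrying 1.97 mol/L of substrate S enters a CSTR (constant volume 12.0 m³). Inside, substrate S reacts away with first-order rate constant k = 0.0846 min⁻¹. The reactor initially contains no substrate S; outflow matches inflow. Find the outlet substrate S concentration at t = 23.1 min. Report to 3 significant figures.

0.523 mol/L

Species balance: V dC/dt = Q C_in − Q C − k V C.
This is linear with rate a = Q/V + k = 0.11818 min⁻¹.
C_ss = Q C_in/(Q + kV) = 0.55980 mol/L; C(t) = C_ss + (C₀ − C_ss) e^(−a t).
C(23.1) = 0.55980 + (-0.55980)·e^(−0.11818·23.1) = 0.55980 + (-0.55980)·0.065217 = 0.52329 mol/L.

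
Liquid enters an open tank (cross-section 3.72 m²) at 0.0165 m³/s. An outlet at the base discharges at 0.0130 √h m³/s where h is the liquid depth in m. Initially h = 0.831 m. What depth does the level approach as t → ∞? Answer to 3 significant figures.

1.61 m

A dh/dt = Q_in − 0.0130 √h. Steady state requires inflow = outflow:
Q_in = 0.0130 √h_ss ⇒ √h_ss = 0.0165/0.0130 = 1.2692.
h_ss = 1.2692² = 1.6109 m. (Since h₀ = 0.831 m < h_ss, the level will rise toward this value.)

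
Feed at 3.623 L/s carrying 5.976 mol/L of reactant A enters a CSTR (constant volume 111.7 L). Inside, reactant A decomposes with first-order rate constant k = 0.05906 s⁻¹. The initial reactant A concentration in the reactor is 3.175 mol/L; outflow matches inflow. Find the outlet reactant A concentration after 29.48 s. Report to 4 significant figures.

2.190 mol/L

Species balance: V dC/dt = Q C_in − Q C − k V C.
This is linear with rate a = Q/V + k = 0.0914951 s⁻¹.
C_ss = Q C_in/(Q + kV) = 2.11850 mol/L; C(t) = C_ss + (C₀ − C_ss) e^(−a t).
C(29.48) = 2.11850 + (1.05650)·e^(−0.0914951·29.48) = 2.11850 + (1.05650)·0.0673889 = 2.18969 mol/L.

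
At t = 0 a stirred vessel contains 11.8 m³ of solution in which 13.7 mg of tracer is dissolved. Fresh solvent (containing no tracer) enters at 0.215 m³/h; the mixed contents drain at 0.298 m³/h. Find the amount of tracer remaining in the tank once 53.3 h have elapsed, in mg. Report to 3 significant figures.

Total volume: dV/dt = Q_in − Q_out = -0.083000 m³/h, so V(t) = 11.8 − 0.083000 t and V(53.3) = 7.3761 m³.
No tracer enters, so dm/dt = −Q_out · (m/V).
dm/m = −Q_out dt/(V₀ − 0.083000 t); integrating gives ln(m/m₀) = −(Q_out/(Q_in−Q_out)) ln(V/V₀).
m = m₀ (V₀/V)^(Q_out/(Q_in−Q_out)) = 13.7 × (11.8/7.3761)^(-3.5904) = 2.5356 mg.

2.54 mg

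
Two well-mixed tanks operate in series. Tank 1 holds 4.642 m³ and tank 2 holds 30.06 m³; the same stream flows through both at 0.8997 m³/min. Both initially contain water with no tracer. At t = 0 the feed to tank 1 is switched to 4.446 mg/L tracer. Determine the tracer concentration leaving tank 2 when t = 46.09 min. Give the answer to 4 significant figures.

Each tank obeys Vᵢ dCᵢ/dt = Q(Cᵢ₋₁ − Cᵢ), so τᵢ = Vᵢ/Q.
τ₁ = 4.642/0.8997 = 5.15950 min; τ₂ = 30.06/0.8997 = 33.4111 min.
Solving the cascade with C₁(0)=C₂(0)=0 gives C₂(t) = C_in[1 − (τ₁ e^(−t/τ₁) − τ₂ e^(−t/τ₂))/(τ₁ − τ₂)].
At t = 46.09: e^(−t/τ₁) = 0.000131956, e^(−t/τ₂) = 0.251709.
C₂ = 4.446·[1 − (5.15950·0.000131956 − 33.4111·0.251709)/(-28.2516)] = 4.446·0.702346 = 3.12263 mg/L.

3.123 mg/L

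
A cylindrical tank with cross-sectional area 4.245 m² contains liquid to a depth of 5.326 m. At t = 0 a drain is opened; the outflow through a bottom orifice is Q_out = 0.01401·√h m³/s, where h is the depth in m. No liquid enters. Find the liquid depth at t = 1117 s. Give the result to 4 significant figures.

0.2158 m

Mass balance (ρ constant): A dh/dt = −0.01401 √h.
Separate and integrate: 2(√h − √h₀) = −(0.01401/A) t.
√h = √5.326 − 0.01401·1117/(2·4.245) = 2.30781 − 1.84325 = 0.464565.
h = 0.464565² = 0.215821 m.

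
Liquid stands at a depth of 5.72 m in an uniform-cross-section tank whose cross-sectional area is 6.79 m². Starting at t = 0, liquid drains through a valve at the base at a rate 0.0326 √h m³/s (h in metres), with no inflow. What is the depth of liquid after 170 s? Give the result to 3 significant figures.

With no inflow, A dh/dt = −0.0326 √h.
Separate and integrate: 2(√h − √h₀) = −(0.0326/A) t.
√h = √5.72 − 0.0326·170/(2·6.79) = 2.3917 − 0.40810 = 1.9836.
h = 1.9836² = 3.9345 m.

3.93 m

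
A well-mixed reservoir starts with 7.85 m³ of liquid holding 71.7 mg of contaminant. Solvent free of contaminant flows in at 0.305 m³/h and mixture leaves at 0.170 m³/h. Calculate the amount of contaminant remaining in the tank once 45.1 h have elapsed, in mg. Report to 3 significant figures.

Total volume: dV/dt = Q_in − Q_out = 0.13500 m³/h, so V(t) = 7.85 + 0.13500 t and V(45.1) = 13.938 m³.
Solute balance: dm/dt = 0 − Q_out C = −Q_out m/V(t).
dm/m = −Q_out dt/(V₀ + 0.13500 t); integrating gives ln(m/m₀) = −(Q_out/(Q_in−Q_out)) ln(V/V₀).
m = m₀ (V₀/V)^(Q_out/(Q_in−Q_out)) = 71.7 × (7.85/13.938)^(1.2593) = 34.796 mg.

34.8 mg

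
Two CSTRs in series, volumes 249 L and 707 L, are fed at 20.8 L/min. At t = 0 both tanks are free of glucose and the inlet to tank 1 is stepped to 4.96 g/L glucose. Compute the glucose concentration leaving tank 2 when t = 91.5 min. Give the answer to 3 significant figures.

Each tank obeys Vᵢ dCᵢ/dt = Q(Cᵢ₋₁ − Cᵢ), so τᵢ = Vᵢ/Q.
τ₁ = 249/20.8 = 11.971 min; τ₂ = 707/20.8 = 33.990 min.
Solving the cascade with C₁(0)=C₂(0)=0 gives C₂(t) = C_in[1 − (τ₁ e^(−t/τ₁) − τ₂ e^(−t/τ₂))/(τ₁ − τ₂)].
At t = 91.5: e^(−t/τ₁) = 0.00047921, e^(−t/τ₂) = 0.067750.
C₂ = 4.96·[1 − (11.971·0.00047921 − 33.990·0.067750)/(-22.019)] = 4.96·0.89568 = 4.4426 g/L.

4.44 g/L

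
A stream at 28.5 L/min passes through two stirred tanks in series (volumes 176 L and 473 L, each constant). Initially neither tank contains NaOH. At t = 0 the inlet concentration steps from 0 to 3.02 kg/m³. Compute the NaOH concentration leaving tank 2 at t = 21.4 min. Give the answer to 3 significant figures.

1.75 kg/m³

Time constants: τᵢ = Vᵢ/Q for each well-mixed tank.
τ₁ = 176/28.5 = 6.1754 min; τ₂ = 473/28.5 = 16.596 min.
Solving the cascade with C₁(0)=C₂(0)=0 gives C₂(t) = C_in[1 − (τ₁ e^(−t/τ₁) − τ₂ e^(−t/τ₂))/(τ₁ − τ₂)].
At t = 21.4: e^(−t/τ₁) = 0.031262, e^(−t/τ₂) = 0.27543.
C₂ = 3.02·[1 − (6.1754·0.031262 − 16.596·0.27543)/(-10.421)] = 3.02·0.57988 = 1.7512 kg/m³.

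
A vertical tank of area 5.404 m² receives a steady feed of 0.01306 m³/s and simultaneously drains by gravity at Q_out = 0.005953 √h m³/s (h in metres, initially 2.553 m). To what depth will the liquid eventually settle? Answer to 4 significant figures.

Level balance: A dh/dt = 0.01306 − 0.005953 √h. Setting dh/dt = 0:
Q_in = 0.005953 √h_ss ⇒ √h_ss = 0.01306/0.005953 = 2.19385.
h_ss = 2.19385² = 4.81299 m. (Since h₀ = 2.553 m < h_ss, the level will rise toward this value.)

4.813 m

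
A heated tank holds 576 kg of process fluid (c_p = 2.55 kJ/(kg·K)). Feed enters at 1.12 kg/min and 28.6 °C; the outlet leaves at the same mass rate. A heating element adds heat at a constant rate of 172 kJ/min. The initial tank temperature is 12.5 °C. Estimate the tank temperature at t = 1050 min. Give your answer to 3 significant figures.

Heat balance on the well-mixed liquid: M c_p dT/dt = ṁ c_p (T_in − T) + 172.
Rearrange: dT/dt = (T_ss − T)/τ with τ = M/ṁ = 514.29 min and T_ss = T_in + Q̇/(ṁ c_p) = 88.824 °C.
This is linear first-order; T(t) = T_ss + (T₀ − T_ss) e^(−t/τ).
T(1050) = 88.824 + (-76.324)·e^(−1050/514.29) = 88.824 + (-76.324)·0.12981 = 78.916 °C.

78.9 °C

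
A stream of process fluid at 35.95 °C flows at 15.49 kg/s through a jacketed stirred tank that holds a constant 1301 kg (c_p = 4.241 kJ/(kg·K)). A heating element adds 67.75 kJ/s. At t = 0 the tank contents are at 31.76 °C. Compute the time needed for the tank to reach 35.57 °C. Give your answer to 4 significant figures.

M c_p dT/dt = ṁ c_p (T_in − T) + Q̇.
τ = M/ṁ = 83.9897 s; T_ss = T_in + Q̇/(ṁ c_p) = 36.9813 °C.
T(t) = T_ss + (T₀ − T_ss) e^(−t/τ). Set T = 35.57:
e^(−t/τ) = (35.57 − 36.9813)/(31.76 − 36.9813) = 0.270298
t = −83.9897 · ln(0.270298) = 109.878 s.

109.9 s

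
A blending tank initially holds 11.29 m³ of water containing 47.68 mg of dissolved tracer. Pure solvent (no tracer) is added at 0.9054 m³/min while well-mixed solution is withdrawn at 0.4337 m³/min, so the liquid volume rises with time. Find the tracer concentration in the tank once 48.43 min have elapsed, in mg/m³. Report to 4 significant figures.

0.5051 mg/m³

Let m(t) be the amount of tracer. Volume: V(t) = V₀ + (Q_in − Q_out) t = 11.29 + 0.471700 t; V(48.43) = 34.1344 m³.
Solute balance: dm/dt = 0 − Q_out C = −Q_out m/V(t).
Separate: dm/m = −Q_out dt/V(t) ⇒ ln(m/m₀) = −(Q_out/(Q_in−Q_out)) ln(V/V₀).
m = m₀ (V₀/V)^(Q_out/(Q_in−Q_out)) = 47.68 × (11.29/34.1344)^(0.919440) = 17.2404 mg.
C = m/V = 17.2404/34.1344 = 0.505072 mg/m³.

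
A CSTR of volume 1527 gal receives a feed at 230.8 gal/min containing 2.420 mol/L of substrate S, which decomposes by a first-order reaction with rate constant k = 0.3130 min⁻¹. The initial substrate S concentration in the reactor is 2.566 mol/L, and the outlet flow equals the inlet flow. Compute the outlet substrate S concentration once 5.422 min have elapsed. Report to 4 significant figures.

V dC/dt = Q(C_in − C) − k V C.
This is linear with rate a = Q/V + k = 0.464146 min⁻¹.
C_ss = Q C_in/(Q + kV) = 0.788057 mol/L; C(t) = C_ss + (C₀ − C_ss) e^(−a t).
C(5.422) = 0.788057 + (1.77794)·e^(−0.464146·5.422) = 0.788057 + (1.77794)·0.0807336 = 0.931597 mol/L.

0.9316 mol/L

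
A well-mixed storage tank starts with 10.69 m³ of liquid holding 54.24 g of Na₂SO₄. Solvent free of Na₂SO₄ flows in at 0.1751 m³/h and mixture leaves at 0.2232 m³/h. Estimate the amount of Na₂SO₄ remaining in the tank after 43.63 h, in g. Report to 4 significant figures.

Total volume: dV/dt = Q_in − Q_out = -0.0481000 m³/h, so V(t) = 10.69 − 0.0481000 t and V(43.63) = 8.59140 m³.
Solute balance: dm/dt = 0 − Q_out C = −Q_out m/V(t).
dm/m = −Q_out dt/(V₀ − 0.0481000 t); integrating gives ln(m/m₀) = −(Q_out/(Q_in−Q_out)) ln(V/V₀).
m = m₀ (V₀/V)^(Q_out/(Q_in−Q_out)) = 54.24 × (10.69/8.59140)^(-4.64033) = 19.6738 g.

19.67 g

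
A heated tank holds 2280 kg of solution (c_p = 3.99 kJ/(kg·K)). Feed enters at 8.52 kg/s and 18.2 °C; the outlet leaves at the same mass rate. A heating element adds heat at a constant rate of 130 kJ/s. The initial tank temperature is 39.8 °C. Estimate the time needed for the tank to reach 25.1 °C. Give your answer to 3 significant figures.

Unsteady energy balance on the tank contents: M c_p dT/dt = ṁ c_p (T_in − T) + 130.
τ = M/ṁ = 267.61 s; T_ss = T_in + Q̇/(ṁ c_p) = 22.024 °C.
T(t) = T_ss + (T₀ − T_ss) e^(−t/τ). Set T = 25.1:
e^(−t/τ) = (25.1 − 22.024)/(39.8 − 22.024) = 0.17304
t = −267.61 · ln(0.17304) = 469.45 s.

469 s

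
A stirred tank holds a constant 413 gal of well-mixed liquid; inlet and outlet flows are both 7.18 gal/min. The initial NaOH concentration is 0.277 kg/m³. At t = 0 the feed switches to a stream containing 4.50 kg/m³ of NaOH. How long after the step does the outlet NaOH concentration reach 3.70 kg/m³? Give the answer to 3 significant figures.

Species balance: V dC/dt = Q(C_in − C) ⇒ τ = V/Q = 57.521 min.
C(t) = C_in + (C₀ − C_in) e^(−t/τ). Set C = 3.70 and solve for t:
e^(−t/τ) = (C − C_in)/(C₀ − C_in) = (3.70 − 4.50)/(0.277 − 4.50) = 0.18944
t = −τ ln(…) = 57.521 × 1.6637 = 95.697 min.

95.7 min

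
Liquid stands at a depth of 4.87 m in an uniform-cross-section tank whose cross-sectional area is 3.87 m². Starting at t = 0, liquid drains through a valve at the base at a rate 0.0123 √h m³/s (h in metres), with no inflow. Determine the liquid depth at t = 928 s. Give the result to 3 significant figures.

With no inflow, A dh/dt = −0.0123 √h.
This is separable: 2 d(√h)/dt = −0.0123/A, so √h = √h₀ − (0.0123/(2A)) t.
√h = √4.87 − 0.0123·928/(2·3.87) = 2.2068 − 1.4747 = 0.73208.
h = 0.73208² = 0.53594 m.

0.536 m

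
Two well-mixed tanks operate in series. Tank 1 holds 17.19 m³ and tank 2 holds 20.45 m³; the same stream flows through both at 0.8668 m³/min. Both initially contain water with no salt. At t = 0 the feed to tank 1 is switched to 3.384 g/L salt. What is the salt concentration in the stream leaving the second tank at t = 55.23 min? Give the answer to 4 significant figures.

Species balance on tank i: dCᵢ/dt = (Cᵢ₋₁ − Cᵢ)/τᵢ with τᵢ = Vᵢ/Q.
τ₁ = 17.19/0.8668 = 19.8316 min; τ₂ = 20.45/0.8668 = 23.5925 min.
Tank 1: C₁ = C_in(1 − e^(−t/τ₁)). Tank 2 (τ₁ ≠ τ₂): C₂ = C_in[1 − (τ₁ e^(−t/τ₁) − τ₂ e^(−t/τ₂))/(τ₁ − τ₂)].
At t = 55.23: e^(−t/τ₁) = 0.0617319, e^(−t/τ₂) = 0.0962318.
C₂ = 3.384·[1 − (19.8316·0.0617319 − 23.5925·0.0962318)/(-3.76096)] = 3.384·0.721850 = 2.44274 g/L.

2.443 g/L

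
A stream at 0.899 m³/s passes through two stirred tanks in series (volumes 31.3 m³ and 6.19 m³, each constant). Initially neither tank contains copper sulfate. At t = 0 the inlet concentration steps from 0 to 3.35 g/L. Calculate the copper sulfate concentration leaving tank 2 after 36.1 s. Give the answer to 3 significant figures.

1.87 g/L

Time constants: τᵢ = Vᵢ/Q for each well-mixed tank.
τ₁ = 31.3/0.899 = 34.816 s; τ₂ = 6.19/0.899 = 6.8854 s.
Solving the cascade with C₁(0)=C₂(0)=0 gives C₂(t) = C_in[1 − (τ₁ e^(−t/τ₁) − τ₂ e^(−t/τ₂))/(τ₁ − τ₂)].
At t = 36.1: e^(−t/τ₁) = 0.35456, e^(−t/τ₂) = 0.0052846.
C₂ = 3.35·[1 − (34.816·0.35456 − 6.8854·0.0052846)/(27.931)] = 3.35·0.55933 = 1.8738 g/L.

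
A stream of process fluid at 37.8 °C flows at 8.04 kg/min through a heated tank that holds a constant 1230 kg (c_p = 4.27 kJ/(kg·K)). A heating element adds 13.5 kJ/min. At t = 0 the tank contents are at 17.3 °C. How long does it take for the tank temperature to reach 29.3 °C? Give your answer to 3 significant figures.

131 min

Energy balance: M c_p dT/dt = ṁ c_p (T_in − T) + 13.5.
τ = M/ṁ = 152.99 min; T_ss = T_in + Q̇/(ṁ c_p) = 38.193 °C.
T(t) = T_ss + (T₀ − T_ss) e^(−t/τ). Set T = 29.3:
e^(−t/τ) = (29.3 − 38.193)/(17.3 − 38.193) = 0.42565
t = −152.99 · ln(0.42565) = 130.67 min.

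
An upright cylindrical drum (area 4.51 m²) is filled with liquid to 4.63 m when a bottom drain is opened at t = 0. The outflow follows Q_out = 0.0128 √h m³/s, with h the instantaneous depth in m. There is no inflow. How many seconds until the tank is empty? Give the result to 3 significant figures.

1520 s

Volume balance on the tank: A dh/dt = −0.0128 √h.
This is separable: 2 d(√h)/dt = −0.0128/A, so √h = √h₀ − (0.0128/(2A)) t.
Set h = 0: 2√h₀ = (0.0128/A) t_empty ⇒ t_empty = 2A√h₀/0.0128.
t_empty = 2·4.51·√4.63/0.0128 = 9.0200·2.1517/0.0128 = 1516.3 s.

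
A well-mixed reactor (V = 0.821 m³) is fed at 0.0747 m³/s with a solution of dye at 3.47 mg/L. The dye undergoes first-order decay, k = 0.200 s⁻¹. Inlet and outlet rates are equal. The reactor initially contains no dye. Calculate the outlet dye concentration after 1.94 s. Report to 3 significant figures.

0.468 mg/L

V dC/dt = Q(C_in − C) − k V C.
dC/dt = (Q/V) C_in − (Q/V + k) C; effective rate a = Q/V + k = 0.090987 + 0.200 = 0.29099 s⁻¹.
C_ss = Q C_in/(Q + kV) = 1.0850 mg/L; C(t) = C_ss + (C₀ − C_ss) e^(−a t).
C(1.94) = 1.0850 + (-1.0850)·e^(−0.29099·1.94) = 1.0850 + (-1.0850)·0.56864 = 0.46803 mg/L.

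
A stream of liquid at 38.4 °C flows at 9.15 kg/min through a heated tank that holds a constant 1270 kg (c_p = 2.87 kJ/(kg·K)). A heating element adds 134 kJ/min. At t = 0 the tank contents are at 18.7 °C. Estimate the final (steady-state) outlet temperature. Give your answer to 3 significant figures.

43.5 °C

M c_p dT/dt = ṁ c_p (T_in − T) + Q̇.
At steady state dT/dt = 0 ⇒ T_ss = T_in + Q̇/(ṁ c_p) = 38.4 + 134/(9.15·2.87) = 43.503 °C.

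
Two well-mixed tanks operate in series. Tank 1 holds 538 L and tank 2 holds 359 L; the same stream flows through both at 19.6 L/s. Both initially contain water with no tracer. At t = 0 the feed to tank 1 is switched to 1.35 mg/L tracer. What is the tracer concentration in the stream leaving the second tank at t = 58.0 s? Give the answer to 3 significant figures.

0.974 mg/L

Time constants: τᵢ = Vᵢ/Q for each well-mixed tank.
τ₁ = 538/19.6 = 27.449 s; τ₂ = 359/19.6 = 18.316 s.
Solving the cascade with C₁(0)=C₂(0)=0 gives C₂(t) = C_in[1 − (τ₁ e^(−t/τ₁) − τ₂ e^(−t/τ₂))/(τ₁ − τ₂)].
At t = 58.0: e^(−t/τ₁) = 0.12087, e^(−t/τ₂) = 0.042148.
C₂ = 1.35·[1 − (27.449·0.12087 − 18.316·0.042148)/(9.1327)] = 1.35·0.72124 = 0.97367 mg/L.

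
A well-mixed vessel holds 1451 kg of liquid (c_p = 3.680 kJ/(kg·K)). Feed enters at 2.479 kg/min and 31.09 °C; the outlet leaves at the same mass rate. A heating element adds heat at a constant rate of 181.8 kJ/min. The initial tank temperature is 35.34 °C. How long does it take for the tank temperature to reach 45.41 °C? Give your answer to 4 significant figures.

M c_p dT/dt = ṁ c_p (T_in − T) + Q̇.
τ = M/ṁ = 585.317 min; T_ss = T_in + Q̇/(ṁ c_p) = 51.0183 °C.
T(t) = T_ss + (T₀ − T_ss) e^(−t/τ). Set T = 45.41:
e^(−t/τ) = (45.41 − 51.0183)/(35.34 − 51.0183) = 0.357710
t = −585.317 · ln(0.357710) = 601.725 min.

601.7 min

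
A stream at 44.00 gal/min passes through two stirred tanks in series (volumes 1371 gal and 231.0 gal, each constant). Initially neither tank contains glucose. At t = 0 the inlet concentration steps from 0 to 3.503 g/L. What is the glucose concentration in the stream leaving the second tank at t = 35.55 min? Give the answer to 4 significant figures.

2.158 g/L

Species balance on tank i: dCᵢ/dt = (Cᵢ₋₁ − Cᵢ)/τᵢ with τᵢ = Vᵢ/Q.
τ₁ = 1371/44.00 = 31.1591 min; τ₂ = 231.0/44.00 = 5.25000 min.
Solving the cascade with C₁(0)=C₂(0)=0 gives C₂(t) = C_in[1 − (τ₁ e^(−t/τ₁) − τ₂ e^(−t/τ₂))/(τ₁ − τ₂)].
At t = 35.55: e^(−t/τ₁) = 0.319525, e^(−t/τ₂) = 0.00114606.
C₂ = 3.503·[1 − (31.1591·0.319525 − 5.25000·0.00114606)/(25.9091)] = 3.503·0.615961 = 2.15771 g/L.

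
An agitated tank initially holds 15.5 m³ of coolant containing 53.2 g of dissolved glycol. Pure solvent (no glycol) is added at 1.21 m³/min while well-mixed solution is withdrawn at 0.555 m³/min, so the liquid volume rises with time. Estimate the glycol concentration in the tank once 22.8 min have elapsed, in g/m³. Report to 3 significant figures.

0.987 g/m³

Total volume: dV/dt = Q_in − Q_out = 0.65500 m³/min, so V(t) = 15.5 + 0.65500 t and V(22.8) = 30.434 m³.
Solute balance: dm/dt = 0 − Q_out C = −Q_out m/V(t).
dm/m = −Q_out dt/(V₀ + 0.65500 t); integrating gives ln(m/m₀) = −(Q_out/(Q_in−Q_out)) ln(V/V₀).
m = m₀ (V₀/V)^(Q_out/(Q_in−Q_out)) = 53.2 × (15.5/30.434)^(0.84733) = 30.035 g.
C = m/V = 30.035/30.434 = 0.98688 g/m³.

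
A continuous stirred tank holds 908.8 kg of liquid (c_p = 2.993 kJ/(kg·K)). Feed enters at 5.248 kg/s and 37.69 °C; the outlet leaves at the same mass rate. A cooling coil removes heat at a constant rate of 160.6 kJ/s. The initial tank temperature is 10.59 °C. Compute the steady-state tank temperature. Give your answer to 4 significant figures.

27.47 °C

Heat balance on the well-mixed liquid: M c_p dT/dt = ṁ c_p (T_in − T) − 160.6.
At steady state dT/dt = 0 ⇒ T_ss = T_in − Q̇/(ṁ c_p) = 37.69 − 160.6/(5.248·2.993) = 27.4654 °C.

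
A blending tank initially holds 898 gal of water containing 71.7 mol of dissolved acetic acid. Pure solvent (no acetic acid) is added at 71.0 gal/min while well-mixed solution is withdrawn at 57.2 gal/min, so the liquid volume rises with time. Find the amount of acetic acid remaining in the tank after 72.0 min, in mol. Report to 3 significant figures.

Let m(t) be the amount of acetic acid. Volume: V(t) = V₀ + (Q_in − Q_out) t = 898 + 13.800 t; V(72.0) = 1891.6 gal.
Species balance (pure solvent in): dm/dt = −Q_out · m/V(t).
dm/m = −Q_out dt/(V₀ + 13.800 t); integrating gives ln(m/m₀) = −(Q_out/(Q_in−Q_out)) ln(V/V₀).
m = m₀ (V₀/V)^(Q_out/(Q_in−Q_out)) = 71.7 × (898/1891.6)^(4.1449) = 3.2690 mol.

3.27 mol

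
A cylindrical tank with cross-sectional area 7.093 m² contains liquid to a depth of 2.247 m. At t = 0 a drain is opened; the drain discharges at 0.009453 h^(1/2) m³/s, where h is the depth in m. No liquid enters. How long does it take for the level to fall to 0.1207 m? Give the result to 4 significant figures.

Mass balance (ρ constant): A dh/dt = −0.009453 √h.
This is separable: 2 d(√h)/dt = −0.009453/A, so √h = √h₀ − (0.009453/(2A)) t.
t = 2A(√h₀ − √h)/0.009453 = 2·7.093·(√2.247 − √0.1207)/0.009453
  = 14.1860 × (1.49900 − 0.347419) / 0.009453 = 1728.16 s.

1728 s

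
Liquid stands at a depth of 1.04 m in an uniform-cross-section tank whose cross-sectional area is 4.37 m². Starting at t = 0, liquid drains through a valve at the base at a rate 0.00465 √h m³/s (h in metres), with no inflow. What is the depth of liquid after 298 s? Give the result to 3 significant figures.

Unsteady balance on liquid volume: A dh/dt = −0.00465 √h.
Separate and integrate: 2(√h − √h₀) = −(0.00465/A) t.
√h = √1.04 − 0.00465·298/(2·4.37) = 1.0198 − 0.15855 = 0.86126.
h = 0.86126² = 0.74176 m.

0.742 m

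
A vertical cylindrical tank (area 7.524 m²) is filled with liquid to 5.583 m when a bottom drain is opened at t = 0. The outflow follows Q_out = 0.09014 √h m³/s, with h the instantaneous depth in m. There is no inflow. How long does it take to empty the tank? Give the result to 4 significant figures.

394.5 s

With no inflow, A dh/dt = −0.09014 √h.
∫ h^(−1/2) dh = −(0.09014/A) ∫ dt, giving 2√h = 2√h₀ − (0.09014/A) t.
Set h = 0: 2√h₀ = (0.09014/A) t_empty ⇒ t_empty = 2A√h₀/0.09014.
t_empty = 2·7.524·√5.583/0.09014 = 15.0480·2.36284/0.09014 = 394.453 s.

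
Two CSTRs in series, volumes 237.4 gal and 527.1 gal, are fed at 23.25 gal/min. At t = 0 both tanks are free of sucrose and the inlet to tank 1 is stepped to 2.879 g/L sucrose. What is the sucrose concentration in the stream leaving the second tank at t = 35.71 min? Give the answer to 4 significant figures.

Time constants: τᵢ = Vᵢ/Q for each well-mixed tank.
τ₁ = 237.4/23.25 = 10.2108 min; τ₂ = 527.1/23.25 = 22.6710 min.
Solving the cascade with C₁(0)=C₂(0)=0 gives C₂(t) = C_in[1 − (τ₁ e^(−t/τ₁) − τ₂ e^(−t/τ₂))/(τ₁ − τ₂)].
At t = 35.71: e^(−t/τ₁) = 0.0302792, e^(−t/τ₂) = 0.206978.
C₂ = 2.879·[1 − (10.2108·0.0302792 − 22.6710·0.206978)/(-12.4602)] = 2.879·0.648223 = 1.86623 g/L.

1.866 g/L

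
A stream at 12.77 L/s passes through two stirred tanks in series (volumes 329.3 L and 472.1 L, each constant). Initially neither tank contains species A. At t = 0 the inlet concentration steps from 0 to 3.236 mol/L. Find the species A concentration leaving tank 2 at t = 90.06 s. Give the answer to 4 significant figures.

2.527 mol/L

Species balance on tank i: dCᵢ/dt = (Cᵢ₋₁ − Cᵢ)/τᵢ with τᵢ = Vᵢ/Q.
τ₁ = 329.3/12.77 = 25.7870 s; τ₂ = 472.1/12.77 = 36.9695 s.
Tank 1: C₁ = C_in(1 − e^(−t/τ₁)). Tank 2 (τ₁ ≠ τ₂): C₂ = C_in[1 − (τ₁ e^(−t/τ₁) − τ₂ e^(−t/τ₂))/(τ₁ − τ₂)].
At t = 90.06: e^(−t/τ₁) = 0.0304260, e^(−t/τ₂) = 0.0875045.
C₂ = 3.236·[1 − (25.7870·0.0304260 − 36.9695·0.0875045)/(-11.1825)] = 3.236·0.780871 = 2.52690 mol/L.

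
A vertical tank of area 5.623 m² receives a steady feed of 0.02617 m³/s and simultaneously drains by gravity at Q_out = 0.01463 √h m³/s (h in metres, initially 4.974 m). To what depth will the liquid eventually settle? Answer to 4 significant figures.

Level balance: A dh/dt = 0.02617 − 0.01463 √h. Setting dh/dt = 0:
Q_in = 0.01463 √h_ss ⇒ √h_ss = 0.02617/0.01463 = 1.78879.
h_ss = 1.78879² = 3.19977 m. (Since h₀ = 4.974 m > h_ss, the level will fall toward this value.)

3.200 m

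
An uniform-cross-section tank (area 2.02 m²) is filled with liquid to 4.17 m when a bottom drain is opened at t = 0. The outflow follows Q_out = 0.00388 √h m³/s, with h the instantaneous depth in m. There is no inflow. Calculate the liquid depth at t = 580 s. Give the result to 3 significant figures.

2.21 m

Accumulation of liquid (constant cross-section A): A dh/dt = −0.00388 √h.
∫ h^(−1/2) dh = −(0.00388/A) ∫ dt, giving 2√h = 2√h₀ − (0.00388/A) t.
√h = √4.17 − 0.00388·580/(2·2.02) = 2.0421 − 0.55703 = 1.4850.
h = 1.4850² = 2.2053 m.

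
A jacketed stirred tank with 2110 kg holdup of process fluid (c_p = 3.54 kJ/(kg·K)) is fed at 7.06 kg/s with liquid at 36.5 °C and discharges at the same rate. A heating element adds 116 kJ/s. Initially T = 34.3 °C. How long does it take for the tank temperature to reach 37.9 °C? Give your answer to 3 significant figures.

Heat balance on the well-mixed liquid: M c_p dT/dt = ṁ c_p (T_in − T) + 116.
τ = M/ṁ = 298.87 s; T_ss = T_in + Q̇/(ṁ c_p) = 41.141 °C.
T(t) = T_ss + (T₀ − T_ss) e^(−t/τ). Set T = 37.9:
e^(−t/τ) = (37.9 − 41.141)/(34.3 − 41.141) = 0.47379
t = −298.87 · ln(0.47379) = 223.25 s.

223 s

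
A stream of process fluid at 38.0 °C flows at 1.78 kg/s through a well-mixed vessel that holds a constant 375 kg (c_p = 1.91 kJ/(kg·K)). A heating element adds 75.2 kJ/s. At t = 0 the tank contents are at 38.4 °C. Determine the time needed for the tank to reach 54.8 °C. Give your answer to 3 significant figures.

First-law balance (no shaft work): M c_p dT/dt = ṁ c_p (T_in − T) + 75.2.
τ = M/ṁ = 210.67 s; T_ss = T_in + Q̇/(ṁ c_p) = 60.119 °C.
T(t) = T_ss + (T₀ − T_ss) e^(−t/τ). Set T = 54.8:
e^(−t/τ) = (54.8 − 60.119)/(38.4 − 60.119) = 0.24490
t = −210.67 · ln(0.24490) = 296.40 s.

296 s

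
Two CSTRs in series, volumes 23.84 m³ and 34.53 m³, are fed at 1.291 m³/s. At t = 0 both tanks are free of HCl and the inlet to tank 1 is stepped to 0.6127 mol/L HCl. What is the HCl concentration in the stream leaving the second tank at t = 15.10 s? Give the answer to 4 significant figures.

Species balance on tank i: dCᵢ/dt = (Cᵢ₋₁ − Cᵢ)/τᵢ with τᵢ = Vᵢ/Q.
τ₁ = 23.84/1.291 = 18.4663 s; τ₂ = 34.53/1.291 = 26.7467 s.
Tank 1: C₁ = C_in(1 − e^(−t/τ₁)). Tank 2 (τ₁ ≠ τ₂): C₂ = C_in[1 − (τ₁ e^(−t/τ₁) − τ₂ e^(−t/τ₂))/(τ₁ − τ₂)].
At t = 15.10: e^(−t/τ₁) = 0.441443, e^(−t/τ₂) = 0.568613.
C₂ = 0.6127·[1 − (18.4663·0.441443 − 26.7467·0.568613)/(-8.28040)] = 0.6127·0.147784 = 0.0905471 mol/L.

0.09055 mol/L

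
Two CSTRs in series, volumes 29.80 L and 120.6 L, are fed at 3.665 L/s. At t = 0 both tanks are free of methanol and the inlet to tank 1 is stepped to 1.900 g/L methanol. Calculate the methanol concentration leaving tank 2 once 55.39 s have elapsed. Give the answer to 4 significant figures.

1.432 g/L

Each tank obeys Vᵢ dCᵢ/dt = Q(Cᵢ₋₁ − Cᵢ), so τᵢ = Vᵢ/Q.
τ₁ = 29.80/3.665 = 8.13097 s; τ₂ = 120.6/3.665 = 32.9059 s.
Solving the cascade with C₁(0)=C₂(0)=0 gives C₂(t) = C_in[1 − (τ₁ e^(−t/τ₁) − τ₂ e^(−t/τ₂))/(τ₁ − τ₂)].
At t = 55.39: e^(−t/τ₁) = 0.00110024, e^(−t/τ₂) = 0.185762.
C₂ = 1.900·[1 − (8.13097·0.00110024 − 32.9059·0.185762)/(-24.7749)] = 1.900·0.753633 = 1.43190 g/L.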